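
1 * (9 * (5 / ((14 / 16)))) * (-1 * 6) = -2160 / 7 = -308.57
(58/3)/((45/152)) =8816/135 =65.30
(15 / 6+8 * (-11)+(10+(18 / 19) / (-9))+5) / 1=-2683 / 38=-70.61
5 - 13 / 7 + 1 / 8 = 3.27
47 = 47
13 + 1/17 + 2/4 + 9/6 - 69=-917/17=-53.94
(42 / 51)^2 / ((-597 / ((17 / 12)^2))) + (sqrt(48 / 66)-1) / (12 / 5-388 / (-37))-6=-77878601 / 12809232 + 185 * sqrt(22) / 13112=-6.01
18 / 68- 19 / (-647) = 6469 / 21998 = 0.29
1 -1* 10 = -9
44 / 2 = 22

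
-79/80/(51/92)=-1.78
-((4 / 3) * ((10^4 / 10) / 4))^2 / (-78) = 500000 / 351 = 1424.50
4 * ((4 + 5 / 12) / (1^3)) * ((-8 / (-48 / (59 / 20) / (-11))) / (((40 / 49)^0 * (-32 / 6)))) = 34397 / 1920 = 17.92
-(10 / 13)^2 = -100 / 169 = -0.59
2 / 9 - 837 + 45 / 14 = -105029 / 126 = -833.56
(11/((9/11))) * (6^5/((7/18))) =1881792/7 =268827.43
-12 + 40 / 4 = -2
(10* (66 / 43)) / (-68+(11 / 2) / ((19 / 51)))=-25080 / 86989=-0.29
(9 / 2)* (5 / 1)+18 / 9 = 49 / 2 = 24.50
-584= -584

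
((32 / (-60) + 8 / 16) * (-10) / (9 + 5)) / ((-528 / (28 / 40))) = -1 / 31680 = -0.00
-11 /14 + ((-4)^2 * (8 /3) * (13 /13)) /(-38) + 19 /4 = 2.84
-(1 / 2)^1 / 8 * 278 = -139 / 8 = -17.38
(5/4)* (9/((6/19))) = 285/8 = 35.62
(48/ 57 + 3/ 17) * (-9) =-2961/ 323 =-9.17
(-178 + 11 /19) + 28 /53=-178131 /1007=-176.89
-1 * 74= -74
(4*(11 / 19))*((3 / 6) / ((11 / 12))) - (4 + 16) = -356 / 19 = -18.74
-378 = -378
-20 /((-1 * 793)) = 20 /793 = 0.03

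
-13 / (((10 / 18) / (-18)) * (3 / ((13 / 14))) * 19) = 4563 / 665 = 6.86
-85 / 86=-0.99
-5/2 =-2.50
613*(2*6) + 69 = 7425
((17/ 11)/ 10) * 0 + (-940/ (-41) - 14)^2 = 133956/ 1681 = 79.69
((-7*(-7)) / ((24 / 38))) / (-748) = -931 / 8976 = -0.10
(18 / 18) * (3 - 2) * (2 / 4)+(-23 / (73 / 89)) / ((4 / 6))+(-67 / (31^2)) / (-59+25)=-99128025 / 2385202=-41.56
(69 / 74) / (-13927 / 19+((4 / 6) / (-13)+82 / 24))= -598 / 467939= -0.00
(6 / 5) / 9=2 / 15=0.13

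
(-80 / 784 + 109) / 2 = 2668 / 49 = 54.45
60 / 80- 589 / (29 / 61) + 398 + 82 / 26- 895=-2611897 / 1508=-1732.03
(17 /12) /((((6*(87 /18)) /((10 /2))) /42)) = 595 /58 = 10.26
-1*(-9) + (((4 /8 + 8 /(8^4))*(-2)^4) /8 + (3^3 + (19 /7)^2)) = 44.37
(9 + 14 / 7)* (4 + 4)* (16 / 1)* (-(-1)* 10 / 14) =7040 / 7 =1005.71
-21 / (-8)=21 / 8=2.62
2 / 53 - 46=-2436 / 53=-45.96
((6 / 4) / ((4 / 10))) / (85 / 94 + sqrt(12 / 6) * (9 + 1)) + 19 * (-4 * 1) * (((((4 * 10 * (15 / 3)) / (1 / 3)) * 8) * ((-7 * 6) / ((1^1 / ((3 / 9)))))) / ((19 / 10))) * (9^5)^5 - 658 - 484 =13254 * sqrt(2) / 70399 + 271699279141348694613394418110182287 / 140798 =1929709790915699758614429000000.00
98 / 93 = 1.05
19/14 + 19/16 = 285/112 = 2.54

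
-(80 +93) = -173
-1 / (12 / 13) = -13 / 12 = -1.08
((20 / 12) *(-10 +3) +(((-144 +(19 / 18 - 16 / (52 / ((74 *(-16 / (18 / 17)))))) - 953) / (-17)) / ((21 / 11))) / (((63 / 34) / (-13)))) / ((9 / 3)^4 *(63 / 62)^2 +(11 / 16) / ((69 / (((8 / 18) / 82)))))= -15037820963296 / 7219555182189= -2.08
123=123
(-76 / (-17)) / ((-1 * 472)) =-19 / 2006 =-0.01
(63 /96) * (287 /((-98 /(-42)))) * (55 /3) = 47355 /32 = 1479.84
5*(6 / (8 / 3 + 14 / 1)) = 9 / 5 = 1.80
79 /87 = 0.91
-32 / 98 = -16 / 49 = -0.33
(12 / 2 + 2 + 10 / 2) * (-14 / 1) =-182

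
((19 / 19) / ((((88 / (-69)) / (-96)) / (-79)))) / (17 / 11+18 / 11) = -65412 / 35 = -1868.91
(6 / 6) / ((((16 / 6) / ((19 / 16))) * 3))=19 / 128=0.15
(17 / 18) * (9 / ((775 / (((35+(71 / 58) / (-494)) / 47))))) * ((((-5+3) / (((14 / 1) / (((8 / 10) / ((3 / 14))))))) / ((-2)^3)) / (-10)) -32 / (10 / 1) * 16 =-16030467222733 / 313094730000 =-51.20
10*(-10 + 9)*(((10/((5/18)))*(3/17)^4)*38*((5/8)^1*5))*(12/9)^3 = -8208000/83521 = -98.27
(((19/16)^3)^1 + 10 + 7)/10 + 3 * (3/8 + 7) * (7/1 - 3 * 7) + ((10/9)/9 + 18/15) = -1017089477/3317760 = -306.56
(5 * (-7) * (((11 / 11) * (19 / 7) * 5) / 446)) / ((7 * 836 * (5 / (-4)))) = 0.00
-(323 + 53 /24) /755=-1561 /3624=-0.43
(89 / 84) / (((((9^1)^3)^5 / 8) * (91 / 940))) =167320 / 393457953432874239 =0.00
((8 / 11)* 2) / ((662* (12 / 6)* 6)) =2 / 10923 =0.00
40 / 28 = 1.43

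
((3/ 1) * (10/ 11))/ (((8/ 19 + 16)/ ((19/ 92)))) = 1805/ 52624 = 0.03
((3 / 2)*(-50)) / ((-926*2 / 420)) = 17.01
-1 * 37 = -37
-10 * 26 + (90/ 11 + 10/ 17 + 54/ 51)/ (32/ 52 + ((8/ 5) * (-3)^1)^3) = -4345982095/ 16709572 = -260.09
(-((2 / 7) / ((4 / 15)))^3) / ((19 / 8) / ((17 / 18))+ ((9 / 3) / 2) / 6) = -57375 / 128968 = -0.44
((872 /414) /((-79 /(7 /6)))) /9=-1526 /441531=-0.00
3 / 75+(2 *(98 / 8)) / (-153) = -919 / 7650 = -0.12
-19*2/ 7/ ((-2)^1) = 19/ 7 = 2.71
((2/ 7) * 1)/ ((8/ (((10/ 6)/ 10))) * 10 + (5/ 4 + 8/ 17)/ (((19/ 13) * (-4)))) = 10336/ 17353833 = 0.00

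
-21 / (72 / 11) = -77 / 24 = -3.21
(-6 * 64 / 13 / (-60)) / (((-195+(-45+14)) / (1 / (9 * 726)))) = -0.00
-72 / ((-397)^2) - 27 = -4255515 / 157609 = -27.00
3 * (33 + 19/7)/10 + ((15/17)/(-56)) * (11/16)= 163035/15232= 10.70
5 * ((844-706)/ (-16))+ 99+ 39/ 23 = 10593/ 184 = 57.57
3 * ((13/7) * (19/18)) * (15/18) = 1235/252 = 4.90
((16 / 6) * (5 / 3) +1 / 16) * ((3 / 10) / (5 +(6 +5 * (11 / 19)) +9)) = 12331 / 208800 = 0.06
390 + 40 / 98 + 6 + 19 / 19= 19473 / 49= 397.41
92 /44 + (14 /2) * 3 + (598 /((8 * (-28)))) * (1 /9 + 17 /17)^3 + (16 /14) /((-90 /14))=10806203 /561330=19.25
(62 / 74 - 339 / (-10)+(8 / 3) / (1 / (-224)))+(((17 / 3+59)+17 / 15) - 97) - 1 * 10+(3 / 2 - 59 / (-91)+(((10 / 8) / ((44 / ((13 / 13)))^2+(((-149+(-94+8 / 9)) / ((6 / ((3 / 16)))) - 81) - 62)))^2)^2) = -3398923567834137507333850349 / 5649363755140968265435305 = -601.65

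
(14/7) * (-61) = -122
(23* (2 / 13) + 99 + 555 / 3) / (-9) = -1246 / 39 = -31.95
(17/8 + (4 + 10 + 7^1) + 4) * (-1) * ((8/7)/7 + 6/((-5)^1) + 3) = -14911/280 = -53.25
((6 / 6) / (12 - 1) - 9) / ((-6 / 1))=49 / 33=1.48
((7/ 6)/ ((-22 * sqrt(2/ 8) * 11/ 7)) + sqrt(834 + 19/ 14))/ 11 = -49/ 7986 + sqrt(163730)/ 154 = 2.62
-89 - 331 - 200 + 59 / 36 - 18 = -22909 / 36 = -636.36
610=610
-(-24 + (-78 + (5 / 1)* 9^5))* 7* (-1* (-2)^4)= 33056016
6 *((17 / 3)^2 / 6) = 32.11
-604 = -604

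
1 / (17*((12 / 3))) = 1 / 68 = 0.01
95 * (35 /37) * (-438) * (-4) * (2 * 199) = 2318509200 /37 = 62662410.81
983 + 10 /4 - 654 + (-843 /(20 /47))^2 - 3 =1569955041 /400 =3924887.60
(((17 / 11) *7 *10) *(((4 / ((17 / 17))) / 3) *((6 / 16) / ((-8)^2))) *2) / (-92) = -595 / 32384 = -0.02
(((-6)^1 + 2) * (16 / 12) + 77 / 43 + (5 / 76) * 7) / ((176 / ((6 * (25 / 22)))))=-68675 / 575168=-0.12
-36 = -36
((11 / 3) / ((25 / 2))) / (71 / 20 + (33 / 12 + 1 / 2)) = 11 / 255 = 0.04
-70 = -70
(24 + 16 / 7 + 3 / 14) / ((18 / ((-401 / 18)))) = -21253 / 648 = -32.80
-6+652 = 646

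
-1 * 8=-8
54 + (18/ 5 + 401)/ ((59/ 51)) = 119103/ 295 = 403.74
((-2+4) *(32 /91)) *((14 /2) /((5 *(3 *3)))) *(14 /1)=896 /585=1.53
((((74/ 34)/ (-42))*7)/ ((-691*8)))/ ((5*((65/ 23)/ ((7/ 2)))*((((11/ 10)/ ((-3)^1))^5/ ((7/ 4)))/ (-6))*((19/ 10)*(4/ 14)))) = 44331249375/ 934581851918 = 0.05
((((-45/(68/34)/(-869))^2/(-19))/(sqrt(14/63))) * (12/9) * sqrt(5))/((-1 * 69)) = 675 * sqrt(10)/660010714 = 0.00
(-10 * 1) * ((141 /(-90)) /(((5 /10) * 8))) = 47 /12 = 3.92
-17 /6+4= 7 /6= 1.17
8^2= 64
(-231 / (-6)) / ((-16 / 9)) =-693 / 32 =-21.66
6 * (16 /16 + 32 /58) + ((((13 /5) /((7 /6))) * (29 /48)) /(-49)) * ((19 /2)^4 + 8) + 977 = 4852731643 /6366080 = 762.28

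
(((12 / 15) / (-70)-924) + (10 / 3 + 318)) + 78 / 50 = -315587 / 525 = -601.12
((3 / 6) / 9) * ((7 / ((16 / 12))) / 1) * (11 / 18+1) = 203 / 432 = 0.47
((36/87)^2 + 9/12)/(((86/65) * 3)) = 67145/289304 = 0.23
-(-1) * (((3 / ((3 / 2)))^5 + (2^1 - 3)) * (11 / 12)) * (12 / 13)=341 / 13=26.23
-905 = -905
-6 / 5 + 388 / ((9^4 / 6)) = -0.85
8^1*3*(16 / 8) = 48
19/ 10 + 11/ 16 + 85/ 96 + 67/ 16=7.66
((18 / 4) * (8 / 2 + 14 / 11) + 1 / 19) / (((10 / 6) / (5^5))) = 9318750 / 209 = 44587.32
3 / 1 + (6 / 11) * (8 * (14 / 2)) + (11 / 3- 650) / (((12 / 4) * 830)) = 2735101 / 82170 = 33.29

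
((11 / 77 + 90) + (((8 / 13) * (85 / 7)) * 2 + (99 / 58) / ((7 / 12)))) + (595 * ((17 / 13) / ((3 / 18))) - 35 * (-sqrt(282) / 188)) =4779.60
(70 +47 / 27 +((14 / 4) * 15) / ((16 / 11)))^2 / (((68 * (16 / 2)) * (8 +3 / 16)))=8680462561 / 3324893184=2.61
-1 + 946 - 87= 858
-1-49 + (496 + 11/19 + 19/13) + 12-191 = 66453/247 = 269.04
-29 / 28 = -1.04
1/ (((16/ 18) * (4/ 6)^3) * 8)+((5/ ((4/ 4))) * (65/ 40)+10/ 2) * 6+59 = 70771/ 512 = 138.22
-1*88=-88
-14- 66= -80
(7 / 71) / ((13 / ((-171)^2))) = 204687 / 923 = 221.76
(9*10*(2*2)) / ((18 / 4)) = 80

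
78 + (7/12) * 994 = 3947/6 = 657.83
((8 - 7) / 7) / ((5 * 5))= 1 / 175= 0.01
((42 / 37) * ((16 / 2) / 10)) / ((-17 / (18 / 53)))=-3024 / 166685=-0.02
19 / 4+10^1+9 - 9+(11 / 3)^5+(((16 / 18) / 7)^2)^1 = 32269277 / 47628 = 677.53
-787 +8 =-779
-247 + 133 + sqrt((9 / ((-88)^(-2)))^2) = 69582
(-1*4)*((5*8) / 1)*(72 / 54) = -640 / 3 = -213.33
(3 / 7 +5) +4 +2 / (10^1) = 337 / 35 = 9.63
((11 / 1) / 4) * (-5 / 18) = -0.76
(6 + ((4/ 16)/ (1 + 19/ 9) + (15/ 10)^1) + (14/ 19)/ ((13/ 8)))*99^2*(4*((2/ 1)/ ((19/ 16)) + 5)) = 276636841569/ 131404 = 2105239.12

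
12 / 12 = 1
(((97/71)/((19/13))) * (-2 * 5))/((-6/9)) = 14.02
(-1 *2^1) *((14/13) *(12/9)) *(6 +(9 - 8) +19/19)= -896/39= -22.97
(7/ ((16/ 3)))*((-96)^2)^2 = 111476736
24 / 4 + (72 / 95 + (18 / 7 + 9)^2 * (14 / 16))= 123.92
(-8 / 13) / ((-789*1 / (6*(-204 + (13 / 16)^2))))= -52055 / 54704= -0.95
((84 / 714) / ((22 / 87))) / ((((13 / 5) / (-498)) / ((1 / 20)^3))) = -21663 / 1944800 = -0.01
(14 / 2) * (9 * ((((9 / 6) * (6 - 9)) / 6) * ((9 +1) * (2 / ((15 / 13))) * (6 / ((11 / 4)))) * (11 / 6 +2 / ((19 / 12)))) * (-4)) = 4625712 / 209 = 22132.59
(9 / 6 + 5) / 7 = 13 / 14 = 0.93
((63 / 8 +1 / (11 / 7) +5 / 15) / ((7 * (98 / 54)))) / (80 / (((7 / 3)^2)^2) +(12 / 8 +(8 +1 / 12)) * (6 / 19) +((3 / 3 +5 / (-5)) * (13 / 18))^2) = 558999 / 4596724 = 0.12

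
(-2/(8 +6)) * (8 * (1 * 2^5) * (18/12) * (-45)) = 17280/7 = 2468.57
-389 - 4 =-393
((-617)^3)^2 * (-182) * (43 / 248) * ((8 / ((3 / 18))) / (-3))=863536747268824380388 / 31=27856024105445947754.45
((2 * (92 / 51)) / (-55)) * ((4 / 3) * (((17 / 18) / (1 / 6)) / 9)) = -736 / 13365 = -0.06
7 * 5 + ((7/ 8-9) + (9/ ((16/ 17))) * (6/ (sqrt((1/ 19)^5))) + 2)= 231/ 8 + 165699 * sqrt(19)/ 8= 90312.02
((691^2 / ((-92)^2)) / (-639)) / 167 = -477481 / 903218832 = -0.00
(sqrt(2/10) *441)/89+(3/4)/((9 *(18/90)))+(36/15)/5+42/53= 26857/15900+441 *sqrt(5)/445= 3.91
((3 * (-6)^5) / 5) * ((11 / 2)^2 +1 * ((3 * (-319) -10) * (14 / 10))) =6175154.88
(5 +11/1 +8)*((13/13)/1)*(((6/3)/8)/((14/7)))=3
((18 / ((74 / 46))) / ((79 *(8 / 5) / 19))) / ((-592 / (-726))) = 7138395 / 3460832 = 2.06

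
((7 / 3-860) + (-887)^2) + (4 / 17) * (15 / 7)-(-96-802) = 280891112 / 357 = 786809.84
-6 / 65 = -0.09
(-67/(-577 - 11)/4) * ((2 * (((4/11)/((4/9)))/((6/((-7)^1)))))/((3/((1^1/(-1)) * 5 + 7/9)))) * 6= 0.46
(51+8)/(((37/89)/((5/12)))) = 26255/444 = 59.13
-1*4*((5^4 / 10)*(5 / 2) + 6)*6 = -3894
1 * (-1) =-1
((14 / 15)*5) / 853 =0.01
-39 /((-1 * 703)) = 39 /703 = 0.06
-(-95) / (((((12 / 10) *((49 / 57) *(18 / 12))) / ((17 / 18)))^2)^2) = 646269576809375 / 49018425731856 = 13.18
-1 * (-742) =742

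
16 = 16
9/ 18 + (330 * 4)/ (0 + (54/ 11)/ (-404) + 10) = 5888273/ 44386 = 132.66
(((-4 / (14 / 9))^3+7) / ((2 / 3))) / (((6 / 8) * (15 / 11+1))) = -37741 / 4459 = -8.46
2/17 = 0.12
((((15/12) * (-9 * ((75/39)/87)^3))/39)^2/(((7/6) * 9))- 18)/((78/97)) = -11528514385440796877145863/515019542992226996343984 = -22.38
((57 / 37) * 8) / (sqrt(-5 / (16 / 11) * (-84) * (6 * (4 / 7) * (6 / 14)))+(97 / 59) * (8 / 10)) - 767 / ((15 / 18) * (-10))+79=3132900 * sqrt(2310) / 250636483+1071481235308 / 6265912075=171.60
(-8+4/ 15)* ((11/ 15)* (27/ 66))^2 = -87/ 125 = -0.70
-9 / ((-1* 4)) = 9 / 4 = 2.25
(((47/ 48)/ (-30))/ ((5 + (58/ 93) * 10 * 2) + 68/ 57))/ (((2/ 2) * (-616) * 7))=27683/ 68266894080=0.00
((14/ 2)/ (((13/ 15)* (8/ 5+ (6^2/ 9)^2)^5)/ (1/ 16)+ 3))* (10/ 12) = 546875/ 2195365055138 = 0.00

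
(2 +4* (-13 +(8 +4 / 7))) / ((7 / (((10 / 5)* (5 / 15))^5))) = -3520 / 11907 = -0.30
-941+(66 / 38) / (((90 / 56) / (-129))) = -102639 / 95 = -1080.41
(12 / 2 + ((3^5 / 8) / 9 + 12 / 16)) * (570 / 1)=23085 / 4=5771.25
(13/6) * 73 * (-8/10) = -1898/15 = -126.53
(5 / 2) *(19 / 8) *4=95 / 4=23.75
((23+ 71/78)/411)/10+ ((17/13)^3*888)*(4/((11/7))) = 602478188831/119191644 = 5054.70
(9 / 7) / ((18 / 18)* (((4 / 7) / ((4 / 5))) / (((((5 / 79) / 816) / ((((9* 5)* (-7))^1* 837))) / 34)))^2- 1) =9 / 47705265554949159091193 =0.00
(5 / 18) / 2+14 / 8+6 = 71 / 9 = 7.89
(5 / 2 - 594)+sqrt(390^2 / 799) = -1183 / 2+390 * sqrt(799) / 799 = -577.70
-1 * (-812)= 812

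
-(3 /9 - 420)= 1259 /3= 419.67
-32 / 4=-8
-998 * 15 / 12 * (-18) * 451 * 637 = 6451029585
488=488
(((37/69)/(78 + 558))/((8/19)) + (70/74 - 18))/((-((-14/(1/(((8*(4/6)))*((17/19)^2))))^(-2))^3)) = 509447862304479561935116040780382208/654965883875639991924063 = 777823509355.81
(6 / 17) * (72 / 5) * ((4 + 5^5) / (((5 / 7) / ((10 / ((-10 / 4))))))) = -37848384 / 425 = -89055.02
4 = 4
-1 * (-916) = 916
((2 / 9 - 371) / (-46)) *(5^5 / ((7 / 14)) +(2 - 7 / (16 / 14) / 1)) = 166739879 / 3312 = 50344.17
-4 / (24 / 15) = -5 / 2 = -2.50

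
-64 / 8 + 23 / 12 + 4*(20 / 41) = -2033 / 492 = -4.13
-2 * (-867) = 1734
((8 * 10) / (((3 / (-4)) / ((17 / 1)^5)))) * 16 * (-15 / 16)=2271771200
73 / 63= 1.16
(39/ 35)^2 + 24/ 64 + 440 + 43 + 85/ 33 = 487.19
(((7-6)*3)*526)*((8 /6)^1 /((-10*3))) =-1052 /15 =-70.13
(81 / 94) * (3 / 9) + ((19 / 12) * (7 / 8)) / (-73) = 88357 / 329376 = 0.27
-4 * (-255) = 1020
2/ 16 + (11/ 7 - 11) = -521/ 56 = -9.30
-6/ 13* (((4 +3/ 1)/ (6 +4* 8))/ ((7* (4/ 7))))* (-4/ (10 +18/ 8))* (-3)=-36/ 1729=-0.02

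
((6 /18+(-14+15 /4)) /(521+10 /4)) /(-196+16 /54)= 0.00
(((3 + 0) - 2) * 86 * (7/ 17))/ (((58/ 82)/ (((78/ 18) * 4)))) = 1283464/ 1479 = 867.79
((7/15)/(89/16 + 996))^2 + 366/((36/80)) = 46994514387544/57780140625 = 813.33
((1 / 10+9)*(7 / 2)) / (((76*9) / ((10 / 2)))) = 637 / 2736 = 0.23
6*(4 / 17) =24 / 17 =1.41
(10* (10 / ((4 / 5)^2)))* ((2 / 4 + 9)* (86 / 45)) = 102125 / 36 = 2836.81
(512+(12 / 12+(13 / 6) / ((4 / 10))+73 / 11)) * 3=69307 / 44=1575.16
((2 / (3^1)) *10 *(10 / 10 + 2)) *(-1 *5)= -100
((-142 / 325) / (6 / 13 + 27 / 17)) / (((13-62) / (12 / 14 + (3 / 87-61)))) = -29455628 / 112649775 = -0.26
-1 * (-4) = 4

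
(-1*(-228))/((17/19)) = 4332/17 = 254.82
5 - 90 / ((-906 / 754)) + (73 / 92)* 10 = 610105 / 6946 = 87.84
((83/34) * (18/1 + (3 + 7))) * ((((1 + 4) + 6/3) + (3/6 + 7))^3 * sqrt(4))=14170009/34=416764.97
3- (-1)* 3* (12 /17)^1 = 87 /17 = 5.12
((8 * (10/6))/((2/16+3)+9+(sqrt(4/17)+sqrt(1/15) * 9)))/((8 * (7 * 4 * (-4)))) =-425/(3360 * sqrt(17)+17136 * sqrt(15)+346290) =-0.00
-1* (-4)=4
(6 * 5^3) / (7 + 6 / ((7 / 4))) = 5250 / 73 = 71.92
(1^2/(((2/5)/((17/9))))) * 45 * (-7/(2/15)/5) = -8925/4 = -2231.25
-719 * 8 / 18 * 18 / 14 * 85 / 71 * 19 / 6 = -2322370 / 1491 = -1557.59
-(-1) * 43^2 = 1849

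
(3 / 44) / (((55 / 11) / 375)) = 225 / 44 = 5.11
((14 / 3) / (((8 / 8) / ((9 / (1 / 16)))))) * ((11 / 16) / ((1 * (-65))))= -462 / 65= -7.11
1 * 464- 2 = 462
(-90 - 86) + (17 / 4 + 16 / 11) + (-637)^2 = 17846343 / 44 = 405598.70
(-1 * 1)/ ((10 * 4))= -0.02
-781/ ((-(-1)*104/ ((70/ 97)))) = -27335/ 5044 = -5.42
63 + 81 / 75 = 1602 / 25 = 64.08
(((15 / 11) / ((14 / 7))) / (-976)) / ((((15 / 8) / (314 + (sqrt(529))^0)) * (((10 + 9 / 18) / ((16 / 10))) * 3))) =-4 / 671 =-0.01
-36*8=-288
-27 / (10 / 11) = -297 / 10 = -29.70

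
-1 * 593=-593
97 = 97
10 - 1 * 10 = 0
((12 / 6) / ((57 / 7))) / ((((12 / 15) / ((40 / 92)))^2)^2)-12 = -1528555577 / 127607496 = -11.98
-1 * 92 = -92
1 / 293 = 0.00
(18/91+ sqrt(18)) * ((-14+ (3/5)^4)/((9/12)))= -34676 * sqrt(2)/625 -208056/56875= -82.12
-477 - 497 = -974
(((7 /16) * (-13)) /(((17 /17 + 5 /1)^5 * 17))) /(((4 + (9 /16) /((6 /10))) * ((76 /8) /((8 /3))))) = -91 /37203786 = -0.00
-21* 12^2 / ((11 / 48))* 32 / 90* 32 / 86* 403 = -1663893504 / 2365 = -703549.05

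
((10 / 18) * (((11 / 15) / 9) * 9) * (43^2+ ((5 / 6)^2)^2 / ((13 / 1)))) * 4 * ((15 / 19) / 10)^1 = 237.89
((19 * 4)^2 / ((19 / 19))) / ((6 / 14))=40432 / 3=13477.33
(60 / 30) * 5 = 10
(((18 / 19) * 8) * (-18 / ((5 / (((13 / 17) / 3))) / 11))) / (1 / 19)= -123552 / 85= -1453.55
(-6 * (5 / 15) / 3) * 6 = -4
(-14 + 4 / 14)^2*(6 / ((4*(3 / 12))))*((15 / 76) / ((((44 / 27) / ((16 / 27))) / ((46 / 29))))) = 38154240 / 296989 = 128.47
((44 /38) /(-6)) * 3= -11 /19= -0.58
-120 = -120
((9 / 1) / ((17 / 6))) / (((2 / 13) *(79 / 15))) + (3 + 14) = 28096 / 1343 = 20.92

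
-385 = -385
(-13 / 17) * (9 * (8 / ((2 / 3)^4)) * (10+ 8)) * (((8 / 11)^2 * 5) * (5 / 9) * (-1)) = 15163200 / 2057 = 7371.51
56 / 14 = 4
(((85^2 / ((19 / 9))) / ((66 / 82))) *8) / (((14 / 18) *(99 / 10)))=71094000 / 16093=4417.70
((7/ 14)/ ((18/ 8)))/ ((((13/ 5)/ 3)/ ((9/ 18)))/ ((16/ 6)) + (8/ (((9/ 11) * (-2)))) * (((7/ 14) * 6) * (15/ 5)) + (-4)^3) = -40/ 19323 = -0.00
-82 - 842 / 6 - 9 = -694 / 3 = -231.33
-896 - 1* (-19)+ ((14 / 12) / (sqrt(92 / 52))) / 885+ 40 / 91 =-79767 / 91+ 7* sqrt(299) / 122130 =-876.56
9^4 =6561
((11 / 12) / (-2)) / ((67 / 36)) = -33 / 134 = -0.25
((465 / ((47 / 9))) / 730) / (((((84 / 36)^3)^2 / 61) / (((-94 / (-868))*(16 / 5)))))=4802652 / 300593195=0.02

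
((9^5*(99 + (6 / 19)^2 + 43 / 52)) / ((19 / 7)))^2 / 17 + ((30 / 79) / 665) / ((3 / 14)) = 47493259747376847504445487 / 170845799566832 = 277989039635.70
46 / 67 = 0.69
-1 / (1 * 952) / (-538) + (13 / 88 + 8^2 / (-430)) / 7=-189701 / 1211296240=-0.00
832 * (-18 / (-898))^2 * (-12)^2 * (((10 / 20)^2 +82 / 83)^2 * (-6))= -614731897728 / 1388829289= -442.63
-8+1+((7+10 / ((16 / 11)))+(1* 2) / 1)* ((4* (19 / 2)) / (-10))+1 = -2653 / 40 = -66.32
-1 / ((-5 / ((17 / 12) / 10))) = 17 / 600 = 0.03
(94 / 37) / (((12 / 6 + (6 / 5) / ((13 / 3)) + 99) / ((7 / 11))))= 42770 / 2679281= 0.02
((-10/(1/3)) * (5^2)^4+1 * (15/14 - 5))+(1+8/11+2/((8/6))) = -902343804/77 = -11718750.70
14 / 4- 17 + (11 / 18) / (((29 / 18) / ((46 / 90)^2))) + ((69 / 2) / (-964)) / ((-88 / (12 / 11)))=-367168458781 / 27399675600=-13.40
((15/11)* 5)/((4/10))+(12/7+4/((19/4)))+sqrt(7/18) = sqrt(14)/6+57355/2926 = 20.23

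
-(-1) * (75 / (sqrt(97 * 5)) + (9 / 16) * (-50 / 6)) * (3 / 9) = -25 / 16 + 5 * sqrt(485) / 97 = -0.43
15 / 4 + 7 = 43 / 4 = 10.75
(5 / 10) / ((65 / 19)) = 19 / 130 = 0.15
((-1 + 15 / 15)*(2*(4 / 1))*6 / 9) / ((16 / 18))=0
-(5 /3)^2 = -25 /9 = -2.78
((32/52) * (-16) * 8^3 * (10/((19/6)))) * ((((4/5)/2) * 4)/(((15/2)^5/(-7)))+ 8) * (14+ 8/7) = -843988349222912/437653125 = -1928441.27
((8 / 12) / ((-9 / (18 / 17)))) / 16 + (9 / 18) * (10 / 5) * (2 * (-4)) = -1633 / 204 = -8.00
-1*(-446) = 446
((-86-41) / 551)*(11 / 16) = -1397 / 8816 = -0.16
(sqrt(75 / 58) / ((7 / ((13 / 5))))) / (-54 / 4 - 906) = -13 * sqrt(174) / 373317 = -0.00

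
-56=-56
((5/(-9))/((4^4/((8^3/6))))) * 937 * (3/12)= -4685/108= -43.38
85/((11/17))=1445/11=131.36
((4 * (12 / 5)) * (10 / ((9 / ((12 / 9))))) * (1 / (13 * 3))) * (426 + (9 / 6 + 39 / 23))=156.52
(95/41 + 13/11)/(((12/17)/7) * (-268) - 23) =-187782/2684803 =-0.07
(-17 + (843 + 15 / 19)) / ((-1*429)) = -1.93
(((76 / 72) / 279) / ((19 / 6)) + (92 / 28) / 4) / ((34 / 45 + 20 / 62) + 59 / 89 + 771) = 8579155 / 8058931944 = 0.00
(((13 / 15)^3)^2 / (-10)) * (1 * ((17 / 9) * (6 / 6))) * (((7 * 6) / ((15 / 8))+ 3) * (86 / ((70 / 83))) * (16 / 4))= -829.26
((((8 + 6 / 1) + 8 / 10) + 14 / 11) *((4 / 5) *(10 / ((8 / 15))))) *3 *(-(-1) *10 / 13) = 6120 / 11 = 556.36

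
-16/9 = -1.78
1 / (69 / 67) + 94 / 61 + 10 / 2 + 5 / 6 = 23417 / 2806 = 8.35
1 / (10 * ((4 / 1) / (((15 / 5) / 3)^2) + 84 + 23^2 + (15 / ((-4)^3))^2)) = 2048 / 12637285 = 0.00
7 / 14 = 1 / 2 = 0.50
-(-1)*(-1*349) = -349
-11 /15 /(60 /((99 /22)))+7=1389 /200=6.94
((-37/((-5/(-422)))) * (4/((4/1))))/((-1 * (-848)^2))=7807/1797760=0.00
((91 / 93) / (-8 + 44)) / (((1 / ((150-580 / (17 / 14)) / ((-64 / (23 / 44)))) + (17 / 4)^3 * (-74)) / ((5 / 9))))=-233160200 / 87708346150599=-0.00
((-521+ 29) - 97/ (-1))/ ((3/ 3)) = -395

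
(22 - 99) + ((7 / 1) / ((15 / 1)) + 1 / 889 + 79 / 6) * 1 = -1689959 / 26670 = -63.37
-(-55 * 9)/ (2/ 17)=8415/ 2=4207.50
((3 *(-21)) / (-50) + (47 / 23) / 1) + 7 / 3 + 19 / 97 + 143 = 49806859 / 334650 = 148.83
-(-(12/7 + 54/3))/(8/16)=39.43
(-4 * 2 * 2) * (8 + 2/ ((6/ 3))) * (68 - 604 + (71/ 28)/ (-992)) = 133992063/ 1736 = 77184.37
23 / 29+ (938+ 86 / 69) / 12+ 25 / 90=952573 / 12006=79.34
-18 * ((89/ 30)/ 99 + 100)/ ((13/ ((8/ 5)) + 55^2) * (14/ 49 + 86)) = -4159246/ 604562475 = -0.01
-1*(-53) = 53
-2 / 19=-0.11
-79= -79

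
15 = 15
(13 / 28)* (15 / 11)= 195 / 308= 0.63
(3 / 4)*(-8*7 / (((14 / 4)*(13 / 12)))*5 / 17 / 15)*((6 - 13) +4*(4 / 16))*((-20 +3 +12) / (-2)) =720 / 221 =3.26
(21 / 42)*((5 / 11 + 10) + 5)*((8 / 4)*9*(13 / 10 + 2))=459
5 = 5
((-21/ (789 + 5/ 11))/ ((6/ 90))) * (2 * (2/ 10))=-693/ 4342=-0.16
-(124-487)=363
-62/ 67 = -0.93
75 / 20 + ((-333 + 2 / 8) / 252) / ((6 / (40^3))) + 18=-10631557 / 756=-14062.91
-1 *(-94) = 94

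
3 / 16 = 0.19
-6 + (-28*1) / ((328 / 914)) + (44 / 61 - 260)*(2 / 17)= -4869377 / 42517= -114.53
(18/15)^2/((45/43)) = 172/125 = 1.38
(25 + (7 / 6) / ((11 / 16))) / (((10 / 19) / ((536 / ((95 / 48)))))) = 3777728 / 275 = 13737.19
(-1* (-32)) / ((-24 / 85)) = -340 / 3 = -113.33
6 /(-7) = -6 /7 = -0.86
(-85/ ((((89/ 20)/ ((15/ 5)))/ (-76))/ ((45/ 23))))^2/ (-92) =-76055841000000/ 96374807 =-789167.25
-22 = -22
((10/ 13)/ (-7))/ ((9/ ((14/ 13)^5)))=-768320/ 43441281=-0.02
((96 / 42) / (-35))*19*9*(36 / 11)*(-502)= 49444992 / 2695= 18346.94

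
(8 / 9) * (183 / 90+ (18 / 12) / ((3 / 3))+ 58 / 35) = 872 / 189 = 4.61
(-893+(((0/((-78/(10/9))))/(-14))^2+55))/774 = -419/387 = -1.08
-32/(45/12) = -128/15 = -8.53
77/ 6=12.83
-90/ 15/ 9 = -2/ 3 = -0.67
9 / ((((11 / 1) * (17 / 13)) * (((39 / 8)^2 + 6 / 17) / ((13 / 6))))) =5408 / 96217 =0.06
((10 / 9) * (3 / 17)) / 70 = 1 / 357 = 0.00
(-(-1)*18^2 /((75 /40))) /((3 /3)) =864 /5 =172.80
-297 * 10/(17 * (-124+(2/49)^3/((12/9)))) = 34941753/24800399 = 1.41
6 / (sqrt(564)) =sqrt(141) / 47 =0.25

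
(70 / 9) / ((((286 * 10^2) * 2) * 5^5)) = 7 / 160875000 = 0.00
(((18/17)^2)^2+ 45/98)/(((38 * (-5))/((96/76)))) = -84276558/7387014845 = -0.01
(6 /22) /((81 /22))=2 /27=0.07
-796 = -796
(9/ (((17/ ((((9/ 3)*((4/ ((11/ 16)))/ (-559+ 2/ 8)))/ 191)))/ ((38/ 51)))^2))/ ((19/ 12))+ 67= 13709926879312036507/ 204625774317198025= 67.00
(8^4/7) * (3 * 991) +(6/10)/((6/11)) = 121774157/70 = 1739630.81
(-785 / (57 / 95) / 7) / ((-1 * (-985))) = -785 / 4137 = -0.19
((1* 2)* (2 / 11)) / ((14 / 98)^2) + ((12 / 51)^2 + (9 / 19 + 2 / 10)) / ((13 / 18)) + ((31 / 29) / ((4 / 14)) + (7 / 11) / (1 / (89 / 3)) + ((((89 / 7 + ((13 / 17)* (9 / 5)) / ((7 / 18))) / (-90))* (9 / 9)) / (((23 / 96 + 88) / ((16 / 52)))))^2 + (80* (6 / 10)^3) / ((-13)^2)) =41.55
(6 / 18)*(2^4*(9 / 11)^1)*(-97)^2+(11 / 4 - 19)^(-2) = 1908145376 / 46475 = 41057.46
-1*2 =-2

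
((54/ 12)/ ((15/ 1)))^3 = 27/ 1000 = 0.03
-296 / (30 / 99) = -4884 / 5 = -976.80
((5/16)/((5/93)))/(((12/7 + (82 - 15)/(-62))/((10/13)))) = 20181/2860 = 7.06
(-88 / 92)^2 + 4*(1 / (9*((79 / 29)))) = 405488 / 376119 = 1.08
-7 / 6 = -1.17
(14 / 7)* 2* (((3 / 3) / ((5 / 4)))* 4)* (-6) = -384 / 5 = -76.80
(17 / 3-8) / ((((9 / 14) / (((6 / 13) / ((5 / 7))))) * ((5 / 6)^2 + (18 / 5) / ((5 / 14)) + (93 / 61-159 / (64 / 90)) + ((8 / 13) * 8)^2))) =174079360 / 13884344791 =0.01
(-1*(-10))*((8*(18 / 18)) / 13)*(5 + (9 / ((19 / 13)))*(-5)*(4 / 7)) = -134000 / 1729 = -77.50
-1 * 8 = -8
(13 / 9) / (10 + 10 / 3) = 13 / 120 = 0.11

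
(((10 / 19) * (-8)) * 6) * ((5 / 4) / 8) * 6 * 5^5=-1406250 / 19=-74013.16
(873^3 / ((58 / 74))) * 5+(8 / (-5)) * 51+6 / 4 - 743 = 1230876202751 / 290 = 4244400699.14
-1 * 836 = -836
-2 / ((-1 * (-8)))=-1 / 4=-0.25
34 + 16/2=42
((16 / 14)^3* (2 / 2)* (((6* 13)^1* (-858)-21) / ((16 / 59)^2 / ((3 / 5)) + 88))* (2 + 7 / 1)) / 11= -402685421760 / 434019509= -927.80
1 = 1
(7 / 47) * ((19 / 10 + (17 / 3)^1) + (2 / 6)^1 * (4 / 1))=623 / 470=1.33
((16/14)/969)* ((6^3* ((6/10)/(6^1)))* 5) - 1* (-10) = 22898/2261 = 10.13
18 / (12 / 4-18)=-6 / 5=-1.20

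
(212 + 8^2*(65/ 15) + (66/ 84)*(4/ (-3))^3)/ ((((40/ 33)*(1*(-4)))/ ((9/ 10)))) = -253363/ 2800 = -90.49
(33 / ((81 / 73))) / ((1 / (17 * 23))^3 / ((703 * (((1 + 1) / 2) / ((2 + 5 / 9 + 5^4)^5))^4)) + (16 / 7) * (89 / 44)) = 0.00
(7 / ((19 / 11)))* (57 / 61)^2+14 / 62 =434224 / 115351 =3.76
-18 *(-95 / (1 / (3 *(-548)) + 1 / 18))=8433720 / 271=31120.74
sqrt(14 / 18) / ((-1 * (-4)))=sqrt(7) / 12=0.22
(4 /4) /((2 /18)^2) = 81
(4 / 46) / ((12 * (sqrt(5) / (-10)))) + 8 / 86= 0.06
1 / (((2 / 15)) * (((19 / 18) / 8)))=1080 / 19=56.84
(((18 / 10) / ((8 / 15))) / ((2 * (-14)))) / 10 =-0.01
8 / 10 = 4 / 5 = 0.80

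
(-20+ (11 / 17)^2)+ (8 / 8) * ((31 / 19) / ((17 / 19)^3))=-85012 / 4913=-17.30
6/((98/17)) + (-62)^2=188407/49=3845.04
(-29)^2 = 841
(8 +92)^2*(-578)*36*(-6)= 1248480000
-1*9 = -9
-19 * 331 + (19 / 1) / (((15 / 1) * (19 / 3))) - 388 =-33384 / 5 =-6676.80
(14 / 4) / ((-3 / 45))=-105 / 2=-52.50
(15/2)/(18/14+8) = 21/26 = 0.81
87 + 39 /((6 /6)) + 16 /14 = 890 /7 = 127.14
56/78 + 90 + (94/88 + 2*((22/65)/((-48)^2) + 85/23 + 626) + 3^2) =12884038703/9472320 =1360.18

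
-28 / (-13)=28 / 13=2.15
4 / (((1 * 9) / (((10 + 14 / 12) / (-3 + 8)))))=134 / 135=0.99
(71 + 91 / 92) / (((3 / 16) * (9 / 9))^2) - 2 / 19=8053154 / 3933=2047.59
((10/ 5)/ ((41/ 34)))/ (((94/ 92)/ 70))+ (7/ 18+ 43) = 5446267/ 34686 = 157.02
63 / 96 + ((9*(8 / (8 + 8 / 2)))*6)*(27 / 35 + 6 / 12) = 51999 / 1120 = 46.43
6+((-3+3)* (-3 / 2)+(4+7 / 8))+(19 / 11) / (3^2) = 8765 / 792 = 11.07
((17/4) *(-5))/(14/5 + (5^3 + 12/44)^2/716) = -9205075/10707324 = -0.86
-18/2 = -9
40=40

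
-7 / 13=-0.54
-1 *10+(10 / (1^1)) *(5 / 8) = -15 / 4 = -3.75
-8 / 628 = -2 / 157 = -0.01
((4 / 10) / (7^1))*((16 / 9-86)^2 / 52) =287282 / 36855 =7.79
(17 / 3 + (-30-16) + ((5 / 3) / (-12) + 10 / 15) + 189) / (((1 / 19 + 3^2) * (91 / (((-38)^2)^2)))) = 13299127729 / 35217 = 377633.75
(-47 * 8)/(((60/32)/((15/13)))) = -3008/13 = -231.38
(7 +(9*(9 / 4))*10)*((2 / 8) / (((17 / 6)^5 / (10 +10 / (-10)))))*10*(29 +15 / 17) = 18620292960 / 24137569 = 771.42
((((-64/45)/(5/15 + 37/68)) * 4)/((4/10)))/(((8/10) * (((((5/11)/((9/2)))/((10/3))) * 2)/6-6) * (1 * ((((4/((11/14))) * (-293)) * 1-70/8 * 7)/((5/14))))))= -39494400/50768942483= -0.00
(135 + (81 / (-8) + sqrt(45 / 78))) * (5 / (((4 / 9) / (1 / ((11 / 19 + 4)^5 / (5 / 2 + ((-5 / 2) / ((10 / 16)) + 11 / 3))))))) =12380495 * sqrt(390) / 26582449104 + 5955018095 / 3938140608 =1.52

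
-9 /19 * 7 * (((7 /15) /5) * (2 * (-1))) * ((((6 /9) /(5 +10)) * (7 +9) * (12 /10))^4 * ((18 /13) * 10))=6576668672 /1447265625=4.54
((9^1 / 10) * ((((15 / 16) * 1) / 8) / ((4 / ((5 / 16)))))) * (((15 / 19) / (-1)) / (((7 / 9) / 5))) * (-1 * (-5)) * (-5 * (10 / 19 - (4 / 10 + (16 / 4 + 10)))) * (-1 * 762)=11052.30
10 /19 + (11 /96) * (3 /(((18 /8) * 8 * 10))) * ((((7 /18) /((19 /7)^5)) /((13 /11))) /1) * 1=1756532801929 /3337385276160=0.53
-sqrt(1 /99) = -0.10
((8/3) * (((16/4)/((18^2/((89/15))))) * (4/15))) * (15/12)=712/10935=0.07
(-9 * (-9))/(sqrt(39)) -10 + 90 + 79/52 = 27 * sqrt(39)/13 + 4239/52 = 94.49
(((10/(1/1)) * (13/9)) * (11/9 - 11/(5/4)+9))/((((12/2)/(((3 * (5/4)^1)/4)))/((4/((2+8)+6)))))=65/81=0.80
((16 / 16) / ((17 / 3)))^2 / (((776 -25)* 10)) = 0.00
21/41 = 0.51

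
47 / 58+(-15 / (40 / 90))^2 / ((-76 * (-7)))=728557 / 246848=2.95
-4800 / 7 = -685.71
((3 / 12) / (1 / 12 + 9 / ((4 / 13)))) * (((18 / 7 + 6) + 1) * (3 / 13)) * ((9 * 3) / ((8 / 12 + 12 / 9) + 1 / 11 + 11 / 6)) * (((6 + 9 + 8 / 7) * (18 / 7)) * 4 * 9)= 193.55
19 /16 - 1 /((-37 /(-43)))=15 /592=0.03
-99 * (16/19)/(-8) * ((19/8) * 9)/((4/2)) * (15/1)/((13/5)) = 66825/104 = 642.55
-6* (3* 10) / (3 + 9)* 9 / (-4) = 135 / 4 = 33.75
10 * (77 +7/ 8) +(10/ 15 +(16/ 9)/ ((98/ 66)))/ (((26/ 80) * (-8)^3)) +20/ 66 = 174679875/ 224224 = 779.04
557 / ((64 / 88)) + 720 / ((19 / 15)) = 202813 / 152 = 1334.30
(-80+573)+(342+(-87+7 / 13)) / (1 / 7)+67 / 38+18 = 2301.53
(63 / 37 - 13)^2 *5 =873620 / 1369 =638.14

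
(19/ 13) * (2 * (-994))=-37772/ 13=-2905.54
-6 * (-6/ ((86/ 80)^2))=31.15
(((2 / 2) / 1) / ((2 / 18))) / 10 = 9 / 10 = 0.90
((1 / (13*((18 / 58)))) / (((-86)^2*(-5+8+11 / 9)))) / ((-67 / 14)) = -203 / 122396404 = -0.00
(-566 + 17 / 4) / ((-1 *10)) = 2247 / 40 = 56.18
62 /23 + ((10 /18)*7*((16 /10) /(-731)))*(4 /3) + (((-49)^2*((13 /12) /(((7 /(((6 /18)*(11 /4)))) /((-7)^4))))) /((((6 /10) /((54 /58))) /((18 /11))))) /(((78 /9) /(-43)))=-2170188052117877 /210633264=-10303159.20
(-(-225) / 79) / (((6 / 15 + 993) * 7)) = 1125 / 2746751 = 0.00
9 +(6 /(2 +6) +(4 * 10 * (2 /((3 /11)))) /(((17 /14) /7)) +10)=348989 /204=1710.73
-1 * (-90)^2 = -8100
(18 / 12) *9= 27 / 2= 13.50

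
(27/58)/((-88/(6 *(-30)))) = 1215/1276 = 0.95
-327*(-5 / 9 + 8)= -7303 / 3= -2434.33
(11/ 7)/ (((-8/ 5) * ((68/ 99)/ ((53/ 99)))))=-2915/ 3808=-0.77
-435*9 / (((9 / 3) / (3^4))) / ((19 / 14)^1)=-77887.89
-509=-509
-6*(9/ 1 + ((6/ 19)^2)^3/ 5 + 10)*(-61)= 1635802358466/ 235229405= 6954.07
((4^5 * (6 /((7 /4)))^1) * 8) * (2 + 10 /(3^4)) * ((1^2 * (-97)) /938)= -546701312 /88641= -6167.59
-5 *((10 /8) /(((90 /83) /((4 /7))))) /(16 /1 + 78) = -415 /11844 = -0.04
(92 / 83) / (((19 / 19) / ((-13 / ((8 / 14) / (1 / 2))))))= -2093 / 166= -12.61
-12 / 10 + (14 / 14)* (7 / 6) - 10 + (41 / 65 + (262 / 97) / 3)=-107213 / 12610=-8.50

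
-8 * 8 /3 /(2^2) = -16 /3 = -5.33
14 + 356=370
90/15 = 6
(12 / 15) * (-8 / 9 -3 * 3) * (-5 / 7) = 5.65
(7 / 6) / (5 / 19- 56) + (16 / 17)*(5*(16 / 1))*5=40663339 / 108018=376.45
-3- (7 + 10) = -20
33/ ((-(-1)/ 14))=462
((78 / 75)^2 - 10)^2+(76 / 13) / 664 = 67055351083 / 842968750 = 79.55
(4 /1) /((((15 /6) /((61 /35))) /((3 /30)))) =244 /875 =0.28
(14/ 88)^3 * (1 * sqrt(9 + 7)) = 343/ 21296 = 0.02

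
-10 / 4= -5 / 2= -2.50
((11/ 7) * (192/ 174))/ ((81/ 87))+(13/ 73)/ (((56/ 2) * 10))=1028191/ 551880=1.86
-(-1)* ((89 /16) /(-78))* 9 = -267 /416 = -0.64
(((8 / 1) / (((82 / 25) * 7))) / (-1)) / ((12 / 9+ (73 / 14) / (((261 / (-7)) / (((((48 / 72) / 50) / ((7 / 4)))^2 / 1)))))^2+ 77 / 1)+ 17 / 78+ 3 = 3.21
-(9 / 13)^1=-0.69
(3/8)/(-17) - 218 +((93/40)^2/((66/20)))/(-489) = -1063301197/4876960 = -218.03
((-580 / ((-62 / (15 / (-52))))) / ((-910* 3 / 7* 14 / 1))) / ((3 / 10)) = 725 / 440076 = 0.00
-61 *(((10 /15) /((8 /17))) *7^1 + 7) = -12383 /12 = -1031.92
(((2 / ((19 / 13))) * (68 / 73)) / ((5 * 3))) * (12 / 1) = 7072 / 6935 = 1.02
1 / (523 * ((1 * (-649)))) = -1 / 339427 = -0.00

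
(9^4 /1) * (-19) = -124659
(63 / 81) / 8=7 / 72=0.10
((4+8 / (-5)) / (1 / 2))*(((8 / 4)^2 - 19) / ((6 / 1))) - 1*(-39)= 27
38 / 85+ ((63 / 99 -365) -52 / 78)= -1022656 / 2805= -364.58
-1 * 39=-39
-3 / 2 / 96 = -1 / 64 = -0.02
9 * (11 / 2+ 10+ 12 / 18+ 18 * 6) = 2235 / 2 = 1117.50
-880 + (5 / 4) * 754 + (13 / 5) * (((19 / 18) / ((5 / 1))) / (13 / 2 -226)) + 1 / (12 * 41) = 1012436167 / 16199100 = 62.50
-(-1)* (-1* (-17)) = 17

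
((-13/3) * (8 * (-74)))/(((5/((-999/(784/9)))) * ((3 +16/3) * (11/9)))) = -38922039/67375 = -577.69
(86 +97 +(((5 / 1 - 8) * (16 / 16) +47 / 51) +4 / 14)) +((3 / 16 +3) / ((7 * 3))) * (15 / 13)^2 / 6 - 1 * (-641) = 822.24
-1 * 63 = -63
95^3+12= 857387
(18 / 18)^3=1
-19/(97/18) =-342/97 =-3.53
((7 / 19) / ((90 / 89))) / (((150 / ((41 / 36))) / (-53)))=-1353779 / 9234000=-0.15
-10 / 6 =-1.67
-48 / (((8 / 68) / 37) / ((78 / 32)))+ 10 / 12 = -110387 / 3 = -36795.67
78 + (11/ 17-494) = -7061/ 17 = -415.35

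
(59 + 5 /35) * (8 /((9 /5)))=1840 /7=262.86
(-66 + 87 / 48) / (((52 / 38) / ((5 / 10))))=-1501 / 64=-23.45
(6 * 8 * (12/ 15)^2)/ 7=768/ 175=4.39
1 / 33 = 0.03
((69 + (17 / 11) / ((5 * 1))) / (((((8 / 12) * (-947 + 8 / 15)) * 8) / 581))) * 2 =-15.95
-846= -846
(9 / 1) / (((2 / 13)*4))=117 / 8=14.62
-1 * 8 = -8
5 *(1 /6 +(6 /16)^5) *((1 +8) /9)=85565 /98304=0.87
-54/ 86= -27/ 43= -0.63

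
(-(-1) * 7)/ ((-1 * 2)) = -7/ 2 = -3.50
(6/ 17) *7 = 42/ 17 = 2.47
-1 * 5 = -5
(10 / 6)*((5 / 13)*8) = 200 / 39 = 5.13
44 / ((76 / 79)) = 869 / 19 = 45.74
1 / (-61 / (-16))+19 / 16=1415 / 976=1.45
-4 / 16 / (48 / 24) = -1 / 8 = -0.12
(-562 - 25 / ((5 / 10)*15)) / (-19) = 1696 / 57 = 29.75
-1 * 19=-19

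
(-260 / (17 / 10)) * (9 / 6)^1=-3900 / 17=-229.41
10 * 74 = 740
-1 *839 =-839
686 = 686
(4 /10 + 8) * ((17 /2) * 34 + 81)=3108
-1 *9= -9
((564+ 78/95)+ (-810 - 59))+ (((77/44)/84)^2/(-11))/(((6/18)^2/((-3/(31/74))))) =-1261285711/4146560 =-304.18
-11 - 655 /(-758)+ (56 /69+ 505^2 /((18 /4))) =8890748663 /156906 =56662.90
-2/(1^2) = -2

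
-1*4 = -4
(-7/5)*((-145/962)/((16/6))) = 609/7696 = 0.08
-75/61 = -1.23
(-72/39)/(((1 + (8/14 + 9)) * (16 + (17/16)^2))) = -21504/2109185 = -0.01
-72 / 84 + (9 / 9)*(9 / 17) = -39 / 119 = -0.33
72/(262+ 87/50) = 3600/13187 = 0.27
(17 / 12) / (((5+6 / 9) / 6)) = 3 / 2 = 1.50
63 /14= 9 /2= 4.50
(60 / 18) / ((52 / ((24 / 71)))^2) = 120 / 851929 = 0.00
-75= -75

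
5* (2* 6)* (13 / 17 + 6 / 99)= 9260 / 187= 49.52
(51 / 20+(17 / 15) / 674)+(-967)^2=3781510235 / 4044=935091.55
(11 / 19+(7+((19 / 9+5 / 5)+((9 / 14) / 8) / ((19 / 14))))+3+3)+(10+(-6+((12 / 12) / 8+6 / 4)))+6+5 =5707 / 171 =33.37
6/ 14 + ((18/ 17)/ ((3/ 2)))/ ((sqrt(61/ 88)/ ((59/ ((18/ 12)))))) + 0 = 3/ 7 + 944*sqrt(1342)/ 1037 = 33.78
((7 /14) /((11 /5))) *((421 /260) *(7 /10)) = 2947 /11440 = 0.26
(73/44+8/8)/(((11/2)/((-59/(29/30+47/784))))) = -40589640/1460833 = -27.79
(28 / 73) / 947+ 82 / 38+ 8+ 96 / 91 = 1340291109 / 119527499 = 11.21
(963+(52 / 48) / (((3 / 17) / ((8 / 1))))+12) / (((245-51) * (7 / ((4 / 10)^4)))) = 73736 / 3819375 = 0.02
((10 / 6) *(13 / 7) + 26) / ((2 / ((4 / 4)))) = 611 / 42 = 14.55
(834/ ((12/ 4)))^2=77284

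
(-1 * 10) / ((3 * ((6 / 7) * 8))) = -35 / 72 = -0.49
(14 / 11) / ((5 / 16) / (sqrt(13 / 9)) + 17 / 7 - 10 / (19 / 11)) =-923313664 / 2423609199 - 19811680 * sqrt(13) / 2423609199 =-0.41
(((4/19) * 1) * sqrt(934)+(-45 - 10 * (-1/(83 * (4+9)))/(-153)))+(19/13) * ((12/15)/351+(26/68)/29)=-38.54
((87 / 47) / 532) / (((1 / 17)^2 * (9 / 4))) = 8381 / 18753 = 0.45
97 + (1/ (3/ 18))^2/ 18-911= -812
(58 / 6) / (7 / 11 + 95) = 319 / 3156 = 0.10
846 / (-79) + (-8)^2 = 4210 / 79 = 53.29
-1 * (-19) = 19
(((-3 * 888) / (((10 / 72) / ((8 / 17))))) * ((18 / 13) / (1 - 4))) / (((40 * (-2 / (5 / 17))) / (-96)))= 1470.34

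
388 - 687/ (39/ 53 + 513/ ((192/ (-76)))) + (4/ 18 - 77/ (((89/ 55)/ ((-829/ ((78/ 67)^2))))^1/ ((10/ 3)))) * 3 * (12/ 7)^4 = 2514083.94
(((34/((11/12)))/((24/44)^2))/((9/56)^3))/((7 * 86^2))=2345728/4043763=0.58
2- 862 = -860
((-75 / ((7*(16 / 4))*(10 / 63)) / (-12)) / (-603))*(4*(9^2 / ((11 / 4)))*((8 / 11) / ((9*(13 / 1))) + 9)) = -7785 / 3146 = -2.47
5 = 5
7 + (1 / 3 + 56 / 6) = 50 / 3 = 16.67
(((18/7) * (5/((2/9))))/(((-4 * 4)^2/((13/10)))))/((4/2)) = 1053/7168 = 0.15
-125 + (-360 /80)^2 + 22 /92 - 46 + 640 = 45033 /92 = 489.49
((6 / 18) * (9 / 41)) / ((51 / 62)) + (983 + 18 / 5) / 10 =3441401 / 34850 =98.75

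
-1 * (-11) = 11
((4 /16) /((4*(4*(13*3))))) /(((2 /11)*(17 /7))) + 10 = 848717 /84864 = 10.00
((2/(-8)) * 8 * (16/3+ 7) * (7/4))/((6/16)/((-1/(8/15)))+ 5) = -8.99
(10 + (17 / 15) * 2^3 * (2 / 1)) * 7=2954 / 15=196.93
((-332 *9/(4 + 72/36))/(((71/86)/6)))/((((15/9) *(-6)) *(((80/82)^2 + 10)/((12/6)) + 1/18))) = 3887668872/59416705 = 65.43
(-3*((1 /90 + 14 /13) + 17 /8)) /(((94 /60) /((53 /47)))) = -796961 /114868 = -6.94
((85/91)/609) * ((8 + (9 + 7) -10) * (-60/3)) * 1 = -3400/7917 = -0.43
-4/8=-1/2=-0.50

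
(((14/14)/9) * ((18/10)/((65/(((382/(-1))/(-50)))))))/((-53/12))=-2292/430625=-0.01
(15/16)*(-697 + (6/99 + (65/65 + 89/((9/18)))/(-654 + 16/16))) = -37560635/57464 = -653.64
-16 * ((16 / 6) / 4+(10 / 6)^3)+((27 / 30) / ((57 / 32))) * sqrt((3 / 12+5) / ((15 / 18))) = -2288 / 27+72 * sqrt(70) / 475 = -83.47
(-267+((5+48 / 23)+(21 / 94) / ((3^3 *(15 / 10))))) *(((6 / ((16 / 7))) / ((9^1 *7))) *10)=-37929605 / 350244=-108.29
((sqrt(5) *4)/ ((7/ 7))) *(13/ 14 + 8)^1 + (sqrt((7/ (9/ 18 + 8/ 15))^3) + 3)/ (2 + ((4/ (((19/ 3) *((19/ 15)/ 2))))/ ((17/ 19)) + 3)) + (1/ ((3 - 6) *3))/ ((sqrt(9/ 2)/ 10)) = -10 *sqrt(2)/ 27 + 969/ 1975 + 13566 *sqrt(6510)/ 379595 + 250 *sqrt(5)/ 7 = 82.71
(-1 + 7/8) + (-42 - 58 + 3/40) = -2001/20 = -100.05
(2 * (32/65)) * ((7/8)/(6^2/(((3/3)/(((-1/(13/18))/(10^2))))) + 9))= 280/2763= 0.10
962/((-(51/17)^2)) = -962/9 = -106.89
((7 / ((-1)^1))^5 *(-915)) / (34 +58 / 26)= 66639755 / 157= 424457.04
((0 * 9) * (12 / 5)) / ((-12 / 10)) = 0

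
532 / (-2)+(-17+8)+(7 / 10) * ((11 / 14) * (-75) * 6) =-522.50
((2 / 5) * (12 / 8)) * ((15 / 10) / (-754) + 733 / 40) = 828933 / 75400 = 10.99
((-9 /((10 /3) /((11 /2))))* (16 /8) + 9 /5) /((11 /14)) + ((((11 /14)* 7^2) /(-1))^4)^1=1933386007 /880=2197029.55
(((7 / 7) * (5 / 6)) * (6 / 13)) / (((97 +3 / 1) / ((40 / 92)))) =1 / 598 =0.00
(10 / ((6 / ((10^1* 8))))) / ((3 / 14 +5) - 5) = 5600 / 9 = 622.22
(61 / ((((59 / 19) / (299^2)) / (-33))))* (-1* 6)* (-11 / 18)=-12537506839 / 59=-212500115.92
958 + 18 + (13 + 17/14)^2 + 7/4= 57810/49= 1179.80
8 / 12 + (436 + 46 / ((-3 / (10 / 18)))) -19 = 11047 / 27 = 409.15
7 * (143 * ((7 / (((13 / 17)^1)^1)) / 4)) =9163 / 4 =2290.75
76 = 76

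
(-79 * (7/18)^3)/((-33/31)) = 4.36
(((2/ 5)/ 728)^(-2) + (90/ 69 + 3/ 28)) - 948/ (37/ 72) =78883943969/ 23828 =3310556.65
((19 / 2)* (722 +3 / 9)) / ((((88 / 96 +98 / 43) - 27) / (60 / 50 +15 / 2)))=-154028193 / 61415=-2507.99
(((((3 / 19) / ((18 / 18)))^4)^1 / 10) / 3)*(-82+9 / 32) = -14121 / 8340544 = -0.00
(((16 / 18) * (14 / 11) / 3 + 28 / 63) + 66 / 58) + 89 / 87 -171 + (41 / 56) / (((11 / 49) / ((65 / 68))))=-772634575 / 4685472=-164.90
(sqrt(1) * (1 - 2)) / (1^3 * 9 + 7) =-0.06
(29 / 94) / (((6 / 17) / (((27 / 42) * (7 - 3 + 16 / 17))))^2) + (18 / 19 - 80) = -54.06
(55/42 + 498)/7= 20971/294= 71.33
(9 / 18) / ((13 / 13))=1 / 2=0.50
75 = 75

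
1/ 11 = 0.09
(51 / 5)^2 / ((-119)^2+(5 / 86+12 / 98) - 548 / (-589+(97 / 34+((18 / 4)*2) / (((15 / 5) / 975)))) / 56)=871598985894 / 118635784248925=0.01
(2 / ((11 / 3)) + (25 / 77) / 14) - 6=-5855 / 1078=-5.43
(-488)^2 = 238144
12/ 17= 0.71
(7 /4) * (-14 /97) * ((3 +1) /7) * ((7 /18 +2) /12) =-0.03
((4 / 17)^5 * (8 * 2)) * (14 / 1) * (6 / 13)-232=-4280912456 / 18458141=-231.93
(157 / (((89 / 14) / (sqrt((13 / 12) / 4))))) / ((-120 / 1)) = -1099 * sqrt(39) / 64080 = -0.11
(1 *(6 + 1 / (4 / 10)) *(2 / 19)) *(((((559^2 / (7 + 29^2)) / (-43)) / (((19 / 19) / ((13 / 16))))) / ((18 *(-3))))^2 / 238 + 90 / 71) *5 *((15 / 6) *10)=1437383322368498875 / 10138160790503424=141.78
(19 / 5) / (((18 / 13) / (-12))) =-494 / 15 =-32.93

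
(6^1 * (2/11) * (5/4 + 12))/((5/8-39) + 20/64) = -848/2233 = -0.38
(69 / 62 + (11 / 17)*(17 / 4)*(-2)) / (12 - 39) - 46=-38366 / 837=-45.84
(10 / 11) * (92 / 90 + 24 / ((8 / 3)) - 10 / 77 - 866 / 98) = 51208 / 53361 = 0.96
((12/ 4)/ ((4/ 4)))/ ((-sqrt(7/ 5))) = -3 * sqrt(35)/ 7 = -2.54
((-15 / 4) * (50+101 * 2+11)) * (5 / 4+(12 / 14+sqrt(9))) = -564135 / 112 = -5036.92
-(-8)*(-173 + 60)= -904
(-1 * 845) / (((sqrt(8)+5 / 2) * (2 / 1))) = 4225 / 7- 3380 * sqrt(2) / 7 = -79.29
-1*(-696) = 696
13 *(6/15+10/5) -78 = -234/5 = -46.80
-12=-12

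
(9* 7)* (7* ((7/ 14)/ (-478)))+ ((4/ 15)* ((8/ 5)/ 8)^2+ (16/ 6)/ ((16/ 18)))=913949/ 358500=2.55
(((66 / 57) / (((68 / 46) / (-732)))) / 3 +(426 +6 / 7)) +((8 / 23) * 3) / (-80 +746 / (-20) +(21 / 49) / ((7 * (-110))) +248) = 863639021296 / 3663455341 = 235.74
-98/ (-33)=98/ 33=2.97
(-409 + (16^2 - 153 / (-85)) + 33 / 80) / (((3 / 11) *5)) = -44231 / 400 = -110.58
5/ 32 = 0.16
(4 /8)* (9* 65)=585 /2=292.50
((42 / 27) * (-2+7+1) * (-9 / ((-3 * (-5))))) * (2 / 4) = -14 / 5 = -2.80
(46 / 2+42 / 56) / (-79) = -95 / 316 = -0.30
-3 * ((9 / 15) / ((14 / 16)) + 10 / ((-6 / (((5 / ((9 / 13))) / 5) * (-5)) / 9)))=-11447 / 35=-327.06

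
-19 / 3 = -6.33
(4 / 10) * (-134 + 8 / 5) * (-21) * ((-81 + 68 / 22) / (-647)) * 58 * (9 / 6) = 2073038436 / 177925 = 11651.19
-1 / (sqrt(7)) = -sqrt(7) / 7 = -0.38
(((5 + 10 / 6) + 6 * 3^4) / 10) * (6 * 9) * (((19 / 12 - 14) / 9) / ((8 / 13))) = -1431443 / 240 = -5964.35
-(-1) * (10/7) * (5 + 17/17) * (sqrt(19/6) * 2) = 20 * sqrt(114)/7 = 30.51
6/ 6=1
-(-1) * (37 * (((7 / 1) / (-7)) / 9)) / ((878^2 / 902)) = -16687 / 3468978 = -0.00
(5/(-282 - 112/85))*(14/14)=-425/24082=-0.02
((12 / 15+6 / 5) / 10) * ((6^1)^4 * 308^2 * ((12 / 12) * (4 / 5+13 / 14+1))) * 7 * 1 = 11741127552 / 25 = 469645102.08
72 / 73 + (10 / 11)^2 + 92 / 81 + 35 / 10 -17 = -15098555 / 1430946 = -10.55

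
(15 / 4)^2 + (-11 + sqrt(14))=49 / 16 + sqrt(14)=6.80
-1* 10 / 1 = -10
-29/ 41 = -0.71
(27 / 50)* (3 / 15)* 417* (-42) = -236439 / 125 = -1891.51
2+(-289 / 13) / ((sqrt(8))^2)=-81 / 104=-0.78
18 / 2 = 9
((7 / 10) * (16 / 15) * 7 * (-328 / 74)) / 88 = -8036 / 30525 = -0.26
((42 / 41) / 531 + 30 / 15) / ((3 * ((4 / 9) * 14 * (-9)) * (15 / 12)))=-7264 / 761985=-0.01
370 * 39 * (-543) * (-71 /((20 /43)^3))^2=-24968565483927421941 /6400000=-3901338356863.66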